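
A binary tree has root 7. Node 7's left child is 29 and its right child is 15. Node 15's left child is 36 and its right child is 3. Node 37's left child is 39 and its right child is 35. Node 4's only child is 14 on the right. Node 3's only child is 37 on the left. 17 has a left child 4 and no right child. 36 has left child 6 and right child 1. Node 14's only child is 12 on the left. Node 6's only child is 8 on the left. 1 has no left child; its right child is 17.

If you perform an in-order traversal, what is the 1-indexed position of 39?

In-order visits the left subtree, then the node, then the right subtree.
At 7: go left to 29.
  29 is a leaf — visit 29.
Visit 7.
At 7: go right to 15.
  At 15: go left to 36.
    At 36: go left to 6.
      At 6: go left to 8.
        8 is a leaf — visit 8.
      Visit 6.
      At 6: no right child.
    Visit 36.
    At 36: go right to 1.
      At 1: no left child.
      Visit 1.
      At 1: go right to 17.
        At 17: go left to 4.
          At 4: no left child.
          Visit 4.
          At 4: go right to 14.
            At 14: go left to 12.
              12 is a leaf — visit 12.
            Visit 14.
            At 14: no right child.
        Visit 17.
        At 17: no right child.
  Visit 15.
  At 15: go right to 3.
    At 3: go left to 37.
      At 37: go left to 39.
        39 is a leaf — visit 39.
      Visit 37.
      At 37: go right to 35.
        35 is a leaf — visit 35.
    Visit 3.
    At 3: no right child.
Full in-order sequence: 29, 7, 8, 6, 36, 1, 4, 12, 14, 17, 15, 39, 37, 35, 3.

12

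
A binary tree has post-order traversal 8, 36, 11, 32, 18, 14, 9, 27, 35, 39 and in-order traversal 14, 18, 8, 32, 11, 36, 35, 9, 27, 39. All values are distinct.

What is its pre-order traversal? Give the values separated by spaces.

39 35 14 18 32 8 11 36 27 9

The last element of post-order is the root; it splits in-order into left and right subtrees.
Root 39: left subtree has 9 nodes {14, 18, 8, 32, 11, 36, 35, 9, 27}, right has 0 { }.
  Root 35: left subtree has 6 nodes {14, 18, 8, 32, 11, 36}, right has 2 {9, 27}.
    Root 14: left subtree has 0 nodes { }, right has 5 {18, 8, 32, 11, 36}.
      Root 18: left subtree has 0 nodes { }, right has 4 {8, 32, 11, 36}.
        Root 32: left subtree has 1 node {8}, right has 2 {11, 36}.
          Root 11: left subtree has 0 nodes { }, right has 1 {36}.
    Root 27: left subtree has 1 node {9}, right has 0 { }.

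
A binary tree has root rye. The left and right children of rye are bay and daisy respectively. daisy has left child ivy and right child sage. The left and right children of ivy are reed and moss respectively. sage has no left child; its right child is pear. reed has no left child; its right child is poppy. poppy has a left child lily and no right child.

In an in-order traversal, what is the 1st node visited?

bay

In-order visits the left subtree, then the node, then the right subtree.
At rye: go left to bay.
  bay is a leaf — visit bay.
Visit rye.
At rye: go right to daisy.
  At daisy: go left to ivy.
    At ivy: go left to reed.
      At reed: no left child.
      Visit reed.
      At reed: go right to poppy.
        At poppy: go left to lily.
          lily is a leaf — visit lily.
        Visit poppy.
        At poppy: no right child.
    Visit ivy.
    At ivy: go right to moss.
      moss is a leaf — visit moss.
  Visit daisy.
  At daisy: go right to sage.
    At sage: no left child.
    Visit sage.
    At sage: go right to pear.
      pear is a leaf — visit pear.
Full in-order sequence: bay, rye, reed, lily, poppy, ivy, moss, daisy, sage, pear.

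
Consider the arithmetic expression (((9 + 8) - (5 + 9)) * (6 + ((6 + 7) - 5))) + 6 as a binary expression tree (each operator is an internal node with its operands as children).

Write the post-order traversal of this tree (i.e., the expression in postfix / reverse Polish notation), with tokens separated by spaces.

9 8 + 5 9 + - 6 6 7 + 5 - + * 6 +

Post-order on an expression tree gives postfix notation: for each operator, emit left operand, right operand, then the operator.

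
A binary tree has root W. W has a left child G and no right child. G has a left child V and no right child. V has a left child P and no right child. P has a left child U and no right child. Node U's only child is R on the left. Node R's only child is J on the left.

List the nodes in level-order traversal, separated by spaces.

Level-order visits nodes level by level from the root, left to right within each level.
Level 0: W
Level 1: G
Level 2: V
Level 3: P
Level 4: U
Level 5: R
Level 6: J

W G V P U R J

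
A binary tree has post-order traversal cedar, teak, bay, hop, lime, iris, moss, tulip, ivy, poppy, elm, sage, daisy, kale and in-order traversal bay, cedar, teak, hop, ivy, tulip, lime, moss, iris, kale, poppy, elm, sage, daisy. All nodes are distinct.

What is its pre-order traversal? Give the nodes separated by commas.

kale, ivy, hop, bay, teak, cedar, tulip, moss, lime, iris, daisy, sage, elm, poppy

The last element of post-order is the root; it splits in-order into left and right subtrees.
Root kale: left subtree has 9 nodes {bay, cedar, teak, hop, ivy, tulip, lime, moss, iris}, right has 4 {poppy, elm, sage, daisy}.
  Root ivy: left subtree has 4 nodes {bay, cedar, teak, hop}, right has 4 {tulip, lime, moss, iris}.
    Root hop: left subtree has 3 nodes {bay, cedar, teak}, right has 0 { }.
      Root bay: left subtree has 0 nodes { }, right has 2 {cedar, teak}.
        Root teak: left subtree has 1 node {cedar}, right has 0 { }.
    Root tulip: left subtree has 0 nodes { }, right has 3 {lime, moss, iris}.
      Root moss: left subtree has 1 node {lime}, right has 1 {iris}.
  Root daisy: left subtree has 3 nodes {poppy, elm, sage}, right has 0 { }.
    Root sage: left subtree has 2 nodes {poppy, elm}, right has 0 { }.
      Root elm: left subtree has 1 node {poppy}, right has 0 { }.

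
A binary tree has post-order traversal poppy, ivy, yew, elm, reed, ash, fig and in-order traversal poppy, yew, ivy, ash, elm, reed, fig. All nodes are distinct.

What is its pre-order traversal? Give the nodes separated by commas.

fig, ash, yew, poppy, ivy, reed, elm

The last element of post-order is the root; it splits in-order into left and right subtrees.
Root fig: left subtree has 6 nodes {poppy, yew, ivy, ash, elm, reed}, right has 0 { }.
  Root ash: left subtree has 3 nodes {poppy, yew, ivy}, right has 2 {elm, reed}.
    Root yew: left subtree has 1 node {poppy}, right has 1 {ivy}.
    Root reed: left subtree has 1 node {elm}, right has 0 { }.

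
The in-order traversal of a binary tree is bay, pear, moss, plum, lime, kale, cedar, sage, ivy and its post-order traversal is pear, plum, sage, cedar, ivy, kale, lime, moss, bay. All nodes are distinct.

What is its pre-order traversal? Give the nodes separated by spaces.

The last element of post-order is the root; it splits in-order into left and right subtrees.
Root bay: left subtree has 0 nodes { }, right has 8 {pear, moss, plum, lime, kale, cedar, sage, ivy}.
  Root moss: left subtree has 1 node {pear}, right has 6 {plum, lime, kale, cedar, sage, ivy}.
    Root lime: left subtree has 1 node {plum}, right has 4 {kale, cedar, sage, ivy}.
      Root kale: left subtree has 0 nodes { }, right has 3 {cedar, sage, ivy}.
        Root ivy: left subtree has 2 nodes {cedar, sage}, right has 0 { }.
          Root cedar: left subtree has 0 nodes { }, right has 1 {sage}.

bay moss pear lime plum kale ivy cedar sage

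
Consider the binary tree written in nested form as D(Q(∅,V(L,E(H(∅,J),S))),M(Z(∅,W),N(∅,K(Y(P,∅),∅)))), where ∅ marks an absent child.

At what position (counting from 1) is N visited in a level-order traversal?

6

Level-order visits nodes level by level from the root, left to right within each level.
Level 0: D
Level 1: Q, M
Level 2: V, Z, N
Level 3: L, E, W, K
Level 4: H, S, Y
Level 5: J, P
Full level-order sequence: D, Q, M, V, Z, N, L, E, W, K, H, S, Y, J, P.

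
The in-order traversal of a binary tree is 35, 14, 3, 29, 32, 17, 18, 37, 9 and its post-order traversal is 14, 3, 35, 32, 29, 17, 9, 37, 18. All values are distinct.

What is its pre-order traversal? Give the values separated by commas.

The last element of post-order is the root; it splits in-order into left and right subtrees.
Root 18: left subtree has 6 nodes {35, 14, 3, 29, 32, 17}, right has 2 {37, 9}.
  Root 17: left subtree has 5 nodes {35, 14, 3, 29, 32}, right has 0 { }.
    Root 29: left subtree has 3 nodes {35, 14, 3}, right has 1 {32}.
      Root 35: left subtree has 0 nodes { }, right has 2 {14, 3}.
        Root 3: left subtree has 1 node {14}, right has 0 { }.
  Root 37: left subtree has 0 nodes { }, right has 1 {9}.

18, 17, 29, 35, 3, 14, 32, 37, 9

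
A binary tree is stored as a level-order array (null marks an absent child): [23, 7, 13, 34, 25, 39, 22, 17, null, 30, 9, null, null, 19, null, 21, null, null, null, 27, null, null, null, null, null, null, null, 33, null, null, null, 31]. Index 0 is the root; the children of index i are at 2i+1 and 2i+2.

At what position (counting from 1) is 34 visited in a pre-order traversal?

3

Pre-order visits the node, then its left subtree, then its right subtree.
Visit 23.
At 23: go left to 7.
  Visit 7.
  At 7: go left to 34.
    Visit 34.
    At 34: go left to 17.
      Visit 17.
      At 17: go left to 21.
        Visit 21.
        At 21: go left to 31.
          31 is a leaf — visit 31.
        At 21: no right child.
      At 17: no right child.
    At 34: no right child.
  At 7: go right to 25.
    Visit 25.
    At 25: go left to 30.
      Visit 30.
      At 30: go left to 27.
        27 is a leaf — visit 27.
      At 30: no right child.
    At 25: go right to 9.
      9 is a leaf — visit 9.
At 23: go right to 13.
  Visit 13.
  At 13: go left to 39.
    39 is a leaf — visit 39.
  At 13: go right to 22.
    Visit 22.
    At 22: go left to 19.
      Visit 19.
      At 19: go left to 33.
        33 is a leaf — visit 33.
      At 19: no right child.
    At 22: no right child.
Full pre-order sequence: 23, 7, 34, 17, 21, 31, 25, 30, 27, 9, 13, 39, 22, 19, 33.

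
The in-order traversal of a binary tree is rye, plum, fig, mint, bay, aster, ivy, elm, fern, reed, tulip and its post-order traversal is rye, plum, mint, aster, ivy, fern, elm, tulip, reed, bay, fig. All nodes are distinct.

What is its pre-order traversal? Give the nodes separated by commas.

The last element of post-order is the root; it splits in-order into left and right subtrees.
Root fig: left subtree has 2 nodes {rye, plum}, right has 8 {mint, bay, aster, ivy, elm, fern, reed, tulip}.
  Root plum: left subtree has 1 node {rye}, right has 0 { }.
  Root bay: left subtree has 1 node {mint}, right has 6 {aster, ivy, elm, fern, reed, tulip}.
    Root reed: left subtree has 4 nodes {aster, ivy, elm, fern}, right has 1 {tulip}.
      Root elm: left subtree has 2 nodes {aster, ivy}, right has 1 {fern}.
        Root ivy: left subtree has 1 node {aster}, right has 0 { }.

fig, plum, rye, bay, mint, reed, elm, ivy, aster, fern, tulip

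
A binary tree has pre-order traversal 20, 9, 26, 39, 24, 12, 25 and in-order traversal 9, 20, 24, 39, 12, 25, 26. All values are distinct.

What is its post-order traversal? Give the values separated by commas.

9, 24, 25, 12, 39, 26, 20

The first element of pre-order is the root; it splits in-order into left and right subtrees.
Root 20: left subtree has 1 node {9}, right has 5 {24, 39, 12, 25, 26}.
  Root 26: left subtree has 4 nodes {24, 39, 12, 25}, right has 0 { }.
    Root 39: left subtree has 1 node {24}, right has 2 {12, 25}.
      Root 12: left subtree has 0 nodes { }, right has 1 {25}.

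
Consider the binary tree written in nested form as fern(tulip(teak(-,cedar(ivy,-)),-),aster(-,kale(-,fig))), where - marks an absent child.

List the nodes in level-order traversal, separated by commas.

Level-order visits nodes level by level from the root, left to right within each level.
Level 0: fern
Level 1: tulip, aster
Level 2: teak, kale
Level 3: cedar, fig
Level 4: ivy

fern, tulip, aster, teak, kale, cedar, fig, ivy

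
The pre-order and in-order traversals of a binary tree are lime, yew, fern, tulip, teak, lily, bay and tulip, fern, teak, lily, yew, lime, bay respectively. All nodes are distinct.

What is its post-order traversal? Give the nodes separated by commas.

The first element of pre-order is the root; it splits in-order into left and right subtrees.
Root lime: left subtree has 5 nodes {tulip, fern, teak, lily, yew}, right has 1 {bay}.
  Root yew: left subtree has 4 nodes {tulip, fern, teak, lily}, right has 0 { }.
    Root fern: left subtree has 1 node {tulip}, right has 2 {teak, lily}.
      Root teak: left subtree has 0 nodes { }, right has 1 {lily}.

tulip, lily, teak, fern, yew, bay, lime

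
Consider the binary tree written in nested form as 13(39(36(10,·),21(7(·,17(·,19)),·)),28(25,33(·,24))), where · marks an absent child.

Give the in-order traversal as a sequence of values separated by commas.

In-order visits the left subtree, then the node, then the right subtree.
At 13: go left to 39.
  At 39: go left to 36.
    At 36: go left to 10.
      10 is a leaf — visit 10.
    Visit 36.
    At 36: no right child.
  Visit 39.
  At 39: go right to 21.
    At 21: go left to 7.
      At 7: no left child.
      Visit 7.
      At 7: go right to 17.
        At 17: no left child.
        Visit 17.
        At 17: go right to 19.
          19 is a leaf — visit 19.
    Visit 21.
    At 21: no right child.
Visit 13.
At 13: go right to 28.
  At 28: go left to 25.
    25 is a leaf — visit 25.
  Visit 28.
  At 28: go right to 33.
    At 33: no left child.
    Visit 33.
    At 33: go right to 24.
      24 is a leaf — visit 24.

10, 36, 39, 7, 17, 19, 21, 13, 25, 28, 33, 24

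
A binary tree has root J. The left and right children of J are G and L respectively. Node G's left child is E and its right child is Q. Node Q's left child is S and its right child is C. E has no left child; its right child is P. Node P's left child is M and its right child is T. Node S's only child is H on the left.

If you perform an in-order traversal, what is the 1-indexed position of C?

In-order visits the left subtree, then the node, then the right subtree.
At J: go left to G.
  At G: go left to E.
    At E: no left child.
    Visit E.
    At E: go right to P.
      At P: go left to M.
        M is a leaf — visit M.
      Visit P.
      At P: go right to T.
        T is a leaf — visit T.
  Visit G.
  At G: go right to Q.
    At Q: go left to S.
      At S: go left to H.
        H is a leaf — visit H.
      Visit S.
      At S: no right child.
    Visit Q.
    At Q: go right to C.
      C is a leaf — visit C.
Visit J.
At J: go right to L.
  L is a leaf — visit L.
Full in-order sequence: E, M, P, T, G, H, S, Q, C, J, L.

9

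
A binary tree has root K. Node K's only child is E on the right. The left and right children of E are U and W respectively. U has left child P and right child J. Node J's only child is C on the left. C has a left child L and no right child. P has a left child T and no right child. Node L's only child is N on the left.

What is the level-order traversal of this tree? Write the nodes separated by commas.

K, E, U, W, P, J, T, C, L, N

Level-order visits nodes level by level from the root, left to right within each level.
Level 0: K
Level 1: E
Level 2: U, W
Level 3: P, J
Level 4: T, C
Level 5: L
Level 6: N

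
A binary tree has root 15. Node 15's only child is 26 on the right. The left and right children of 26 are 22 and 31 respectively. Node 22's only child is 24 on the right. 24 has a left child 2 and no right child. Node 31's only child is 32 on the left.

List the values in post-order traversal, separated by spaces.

Post-order visits the left subtree, then the right subtree, then the node.
At 15: no left child.
At 15: go right to 26.
  At 26: go left to 22.
    At 22: no left child.
    At 22: go right to 24.
      At 24: go left to 2.
        2 is a leaf — visit 2.
      At 24: no right child.
      Visit 24.
    Visit 22.
  At 26: go right to 31.
    At 31: go left to 32.
      32 is a leaf — visit 32.
    At 31: no right child.
    Visit 31.
  Visit 26.
Visit 15.

2 24 22 32 31 26 15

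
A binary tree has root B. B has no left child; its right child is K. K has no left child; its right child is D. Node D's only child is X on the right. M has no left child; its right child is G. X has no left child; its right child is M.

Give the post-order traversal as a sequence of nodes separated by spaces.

Post-order visits the left subtree, then the right subtree, then the node.
At B: no left child.
At B: go right to K.
  At K: no left child.
  At K: go right to D.
    At D: no left child.
    At D: go right to X.
      At X: no left child.
      At X: go right to M.
        At M: no left child.
        At M: go right to G.
          G is a leaf — visit G.
        Visit M.
      Visit X.
    Visit D.
  Visit K.
Visit B.

G M X D K B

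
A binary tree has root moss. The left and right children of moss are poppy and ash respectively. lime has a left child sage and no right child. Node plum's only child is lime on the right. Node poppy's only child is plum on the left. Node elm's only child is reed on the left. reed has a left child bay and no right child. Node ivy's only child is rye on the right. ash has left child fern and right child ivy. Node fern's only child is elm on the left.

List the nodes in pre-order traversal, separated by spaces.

moss poppy plum lime sage ash fern elm reed bay ivy rye

Pre-order visits the node, then its left subtree, then its right subtree.
Visit moss.
At moss: go left to poppy.
  Visit poppy.
  At poppy: go left to plum.
    Visit plum.
    At plum: no left child.
    At plum: go right to lime.
      Visit lime.
      At lime: go left to sage.
        sage is a leaf — visit sage.
      At lime: no right child.
  At poppy: no right child.
At moss: go right to ash.
  Visit ash.
  At ash: go left to fern.
    Visit fern.
    At fern: go left to elm.
      Visit elm.
      At elm: go left to reed.
        Visit reed.
        At reed: go left to bay.
          bay is a leaf — visit bay.
        At reed: no right child.
      At elm: no right child.
    At fern: no right child.
  At ash: go right to ivy.
    Visit ivy.
    At ivy: no left child.
    At ivy: go right to rye.
      rye is a leaf — visit rye.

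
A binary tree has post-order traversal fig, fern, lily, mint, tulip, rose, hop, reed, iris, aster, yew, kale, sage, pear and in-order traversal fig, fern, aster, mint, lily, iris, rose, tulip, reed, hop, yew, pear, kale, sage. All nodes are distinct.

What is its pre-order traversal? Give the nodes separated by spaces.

The last element of post-order is the root; it splits in-order into left and right subtrees.
Root pear: left subtree has 11 nodes {fig, fern, aster, mint, lily, iris, rose, tulip, reed, hop, yew}, right has 2 {kale, sage}.
  Root yew: left subtree has 10 nodes {fig, fern, aster, mint, lily, iris, rose, tulip, reed, hop}, right has 0 { }.
    Root aster: left subtree has 2 nodes {fig, fern}, right has 7 {mint, lily, iris, rose, tulip, reed, hop}.
      Root fern: left subtree has 1 node {fig}, right has 0 { }.
      Root iris: left subtree has 2 nodes {mint, lily}, right has 4 {rose, tulip, reed, hop}.
        Root mint: left subtree has 0 nodes { }, right has 1 {lily}.
        Root reed: left subtree has 2 nodes {rose, tulip}, right has 1 {hop}.
          Root rose: left subtree has 0 nodes { }, right has 1 {tulip}.
  Root sage: left subtree has 1 node {kale}, right has 0 { }.

pear yew aster fern fig iris mint lily reed rose tulip hop sage kale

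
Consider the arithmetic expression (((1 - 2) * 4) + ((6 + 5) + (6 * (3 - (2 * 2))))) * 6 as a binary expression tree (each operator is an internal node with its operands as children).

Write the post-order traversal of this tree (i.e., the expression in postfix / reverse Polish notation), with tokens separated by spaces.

1 2 - 4 * 6 5 + 6 3 2 2 * - * + + 6 *

Post-order on an expression tree gives postfix notation: for each operator, emit left operand, right operand, then the operator.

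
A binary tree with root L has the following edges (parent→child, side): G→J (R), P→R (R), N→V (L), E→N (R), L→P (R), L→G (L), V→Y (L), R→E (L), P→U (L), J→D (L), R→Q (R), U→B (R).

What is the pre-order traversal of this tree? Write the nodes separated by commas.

L, G, J, D, P, U, B, R, E, N, V, Y, Q

Pre-order visits the node, then its left subtree, then its right subtree.
Visit L.
At L: go left to G.
  Visit G.
  At G: no left child.
  At G: go right to J.
    Visit J.
    At J: go left to D.
      D is a leaf — visit D.
    At J: no right child.
At L: go right to P.
  Visit P.
  At P: go left to U.
    Visit U.
    At U: no left child.
    At U: go right to B.
      B is a leaf — visit B.
  At P: go right to R.
    Visit R.
    At R: go left to E.
      Visit E.
      At E: no left child.
      At E: go right to N.
        Visit N.
        At N: go left to V.
          Visit V.
          At V: go left to Y.
            Y is a leaf — visit Y.
          At V: no right child.
        At N: no right child.
    At R: go right to Q.
      Q is a leaf — visit Q.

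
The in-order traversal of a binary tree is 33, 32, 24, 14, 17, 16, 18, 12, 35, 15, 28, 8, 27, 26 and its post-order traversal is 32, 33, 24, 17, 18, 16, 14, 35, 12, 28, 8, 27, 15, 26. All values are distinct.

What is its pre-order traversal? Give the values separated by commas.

The last element of post-order is the root; it splits in-order into left and right subtrees.
Root 26: left subtree has 13 nodes {33, 32, 24, 14, 17, 16, 18, 12, 35, 15, 28, 8, 27}, right has 0 { }.
  Root 15: left subtree has 9 nodes {33, 32, 24, 14, 17, 16, 18, 12, 35}, right has 3 {28, 8, 27}.
    Root 12: left subtree has 7 nodes {33, 32, 24, 14, 17, 16, 18}, right has 1 {35}.
      Root 14: left subtree has 3 nodes {33, 32, 24}, right has 3 {17, 16, 18}.
        Root 24: left subtree has 2 nodes {33, 32}, right has 0 { }.
          Root 33: left subtree has 0 nodes { }, right has 1 {32}.
        Root 16: left subtree has 1 node {17}, right has 1 {18}.
    Root 27: left subtree has 2 nodes {28, 8}, right has 0 { }.
      Root 8: left subtree has 1 node {28}, right has 0 { }.

26, 15, 12, 14, 24, 33, 32, 16, 17, 18, 35, 27, 8, 28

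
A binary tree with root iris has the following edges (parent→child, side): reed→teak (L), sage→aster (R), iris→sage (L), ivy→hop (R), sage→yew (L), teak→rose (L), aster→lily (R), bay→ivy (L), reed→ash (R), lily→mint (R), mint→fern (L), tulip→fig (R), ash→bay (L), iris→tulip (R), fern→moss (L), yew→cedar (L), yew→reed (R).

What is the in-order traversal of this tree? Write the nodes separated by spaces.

cedar yew rose teak reed ivy hop bay ash sage aster lily moss fern mint iris tulip fig

In-order visits the left subtree, then the node, then the right subtree.
At iris: go left to sage.
  At sage: go left to yew.
    At yew: go left to cedar.
      cedar is a leaf — visit cedar.
    Visit yew.
    At yew: go right to reed.
      At reed: go left to teak.
        At teak: go left to rose.
          rose is a leaf — visit rose.
        Visit teak.
        At teak: no right child.
      Visit reed.
      At reed: go right to ash.
        At ash: go left to bay.
          At bay: go left to ivy.
            At ivy: no left child.
            Visit ivy.
            At ivy: go right to hop.
              hop is a leaf — visit hop.
          Visit bay.
          At bay: no right child.
        Visit ash.
        At ash: no right child.
  Visit sage.
  At sage: go right to aster.
    At aster: no left child.
    Visit aster.
    At aster: go right to lily.
      At lily: no left child.
      Visit lily.
      At lily: go right to mint.
        At mint: go left to fern.
          At fern: go left to moss.
            moss is a leaf — visit moss.
          Visit fern.
          At fern: no right child.
        Visit mint.
        At mint: no right child.
Visit iris.
At iris: go right to tulip.
  At tulip: no left child.
  Visit tulip.
  At tulip: go right to fig.
    fig is a leaf — visit fig.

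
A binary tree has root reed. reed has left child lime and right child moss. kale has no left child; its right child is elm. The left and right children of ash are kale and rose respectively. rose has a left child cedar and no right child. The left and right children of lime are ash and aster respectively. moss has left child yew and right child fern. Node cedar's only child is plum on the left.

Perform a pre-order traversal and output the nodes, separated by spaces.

Pre-order visits the node, then its left subtree, then its right subtree.
Visit reed.
At reed: go left to lime.
  Visit lime.
  At lime: go left to ash.
    Visit ash.
    At ash: go left to kale.
      Visit kale.
      At kale: no left child.
      At kale: go right to elm.
        elm is a leaf — visit elm.
    At ash: go right to rose.
      Visit rose.
      At rose: go left to cedar.
        Visit cedar.
        At cedar: go left to plum.
          plum is a leaf — visit plum.
        At cedar: no right child.
      At rose: no right child.
  At lime: go right to aster.
    aster is a leaf — visit aster.
At reed: go right to moss.
  Visit moss.
  At moss: go left to yew.
    yew is a leaf — visit yew.
  At moss: go right to fern.
    fern is a leaf — visit fern.

reed lime ash kale elm rose cedar plum aster moss yew fern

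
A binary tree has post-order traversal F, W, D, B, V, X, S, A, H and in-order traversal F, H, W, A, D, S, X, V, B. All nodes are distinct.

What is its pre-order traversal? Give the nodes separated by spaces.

H F A W S D X V B

The last element of post-order is the root; it splits in-order into left and right subtrees.
Root H: left subtree has 1 node {F}, right has 7 {W, A, D, S, X, V, B}.
  Root A: left subtree has 1 node {W}, right has 5 {D, S, X, V, B}.
    Root S: left subtree has 1 node {D}, right has 3 {X, V, B}.
      Root X: left subtree has 0 nodes { }, right has 2 {V, B}.
        Root V: left subtree has 0 nodes { }, right has 1 {B}.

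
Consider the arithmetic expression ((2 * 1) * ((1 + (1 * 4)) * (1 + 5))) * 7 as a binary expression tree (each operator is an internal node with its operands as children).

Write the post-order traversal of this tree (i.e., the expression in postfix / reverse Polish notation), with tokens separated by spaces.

2 1 * 1 1 4 * + 1 5 + * * 7 *

Post-order on an expression tree gives postfix notation: for each operator, emit left operand, right operand, then the operator.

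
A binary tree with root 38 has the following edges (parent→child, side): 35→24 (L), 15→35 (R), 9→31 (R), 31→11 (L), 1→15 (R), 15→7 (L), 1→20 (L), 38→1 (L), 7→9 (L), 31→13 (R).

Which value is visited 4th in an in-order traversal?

11

In-order visits the left subtree, then the node, then the right subtree.
At 38: go left to 1.
  At 1: go left to 20.
    20 is a leaf — visit 20.
  Visit 1.
  At 1: go right to 15.
    At 15: go left to 7.
      At 7: go left to 9.
        At 9: no left child.
        Visit 9.
        At 9: go right to 31.
          At 31: go left to 11.
            11 is a leaf — visit 11.
          Visit 31.
          At 31: go right to 13.
            13 is a leaf — visit 13.
      Visit 7.
      At 7: no right child.
    Visit 15.
    At 15: go right to 35.
      At 35: go left to 24.
        24 is a leaf — visit 24.
      Visit 35.
      At 35: no right child.
Visit 38.
At 38: no right child.
Full in-order sequence: 20, 1, 9, 11, 31, 13, 7, 15, 24, 35, 38.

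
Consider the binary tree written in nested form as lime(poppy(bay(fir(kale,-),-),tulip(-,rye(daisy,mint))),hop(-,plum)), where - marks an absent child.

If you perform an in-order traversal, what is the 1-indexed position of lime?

9

In-order visits the left subtree, then the node, then the right subtree.
At lime: go left to poppy.
  At poppy: go left to bay.
    At bay: go left to fir.
      At fir: go left to kale.
        kale is a leaf — visit kale.
      Visit fir.
      At fir: no right child.
    Visit bay.
    At bay: no right child.
  Visit poppy.
  At poppy: go right to tulip.
    At tulip: no left child.
    Visit tulip.
    At tulip: go right to rye.
      At rye: go left to daisy.
        daisy is a leaf — visit daisy.
      Visit rye.
      At rye: go right to mint.
        mint is a leaf — visit mint.
Visit lime.
At lime: go right to hop.
  At hop: no left child.
  Visit hop.
  At hop: go right to plum.
    plum is a leaf — visit plum.
Full in-order sequence: kale, fir, bay, poppy, tulip, daisy, rye, mint, lime, hop, plum.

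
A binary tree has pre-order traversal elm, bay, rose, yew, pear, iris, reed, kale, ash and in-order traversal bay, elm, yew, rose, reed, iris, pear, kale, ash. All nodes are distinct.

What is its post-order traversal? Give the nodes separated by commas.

The first element of pre-order is the root; it splits in-order into left and right subtrees.
Root elm: left subtree has 1 node {bay}, right has 7 {yew, rose, reed, iris, pear, kale, ash}.
  Root rose: left subtree has 1 node {yew}, right has 5 {reed, iris, pear, kale, ash}.
    Root pear: left subtree has 2 nodes {reed, iris}, right has 2 {kale, ash}.
      Root iris: left subtree has 1 node {reed}, right has 0 { }.
      Root kale: left subtree has 0 nodes { }, right has 1 {ash}.

bay, yew, reed, iris, ash, kale, pear, rose, elm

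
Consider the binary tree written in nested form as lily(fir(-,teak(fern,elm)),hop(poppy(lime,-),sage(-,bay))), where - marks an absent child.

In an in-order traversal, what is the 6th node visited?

lime

In-order visits the left subtree, then the node, then the right subtree.
At lily: go left to fir.
  At fir: no left child.
  Visit fir.
  At fir: go right to teak.
    At teak: go left to fern.
      fern is a leaf — visit fern.
    Visit teak.
    At teak: go right to elm.
      elm is a leaf — visit elm.
Visit lily.
At lily: go right to hop.
  At hop: go left to poppy.
    At poppy: go left to lime.
      lime is a leaf — visit lime.
    Visit poppy.
    At poppy: no right child.
  Visit hop.
  At hop: go right to sage.
    At sage: no left child.
    Visit sage.
    At sage: go right to bay.
      bay is a leaf — visit bay.
Full in-order sequence: fir, fern, teak, elm, lily, lime, poppy, hop, sage, bay.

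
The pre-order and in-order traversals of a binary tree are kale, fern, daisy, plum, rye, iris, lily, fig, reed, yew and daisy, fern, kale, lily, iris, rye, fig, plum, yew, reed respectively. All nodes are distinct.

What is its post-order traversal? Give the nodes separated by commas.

The first element of pre-order is the root; it splits in-order into left and right subtrees.
Root kale: left subtree has 2 nodes {daisy, fern}, right has 7 {lily, iris, rye, fig, plum, yew, reed}.
  Root fern: left subtree has 1 node {daisy}, right has 0 { }.
  Root plum: left subtree has 4 nodes {lily, iris, rye, fig}, right has 2 {yew, reed}.
    Root rye: left subtree has 2 nodes {lily, iris}, right has 1 {fig}.
      Root iris: left subtree has 1 node {lily}, right has 0 { }.
    Root reed: left subtree has 1 node {yew}, right has 0 { }.

daisy, fern, lily, iris, fig, rye, yew, reed, plum, kale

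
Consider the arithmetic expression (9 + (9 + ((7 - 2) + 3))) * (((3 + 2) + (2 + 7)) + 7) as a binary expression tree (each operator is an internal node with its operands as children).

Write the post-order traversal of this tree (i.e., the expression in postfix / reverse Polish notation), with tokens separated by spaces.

Post-order on an expression tree gives postfix notation: for each operator, emit left operand, right operand, then the operator.

9 9 7 2 - 3 + + + 3 2 + 2 7 + + 7 + *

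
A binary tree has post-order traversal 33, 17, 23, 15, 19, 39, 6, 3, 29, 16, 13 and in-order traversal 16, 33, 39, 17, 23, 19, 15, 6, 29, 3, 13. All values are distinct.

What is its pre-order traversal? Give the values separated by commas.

13, 16, 29, 6, 39, 33, 19, 23, 17, 15, 3

The last element of post-order is the root; it splits in-order into left and right subtrees.
Root 13: left subtree has 10 nodes {16, 33, 39, 17, 23, 19, 15, 6, 29, 3}, right has 0 { }.
  Root 16: left subtree has 0 nodes { }, right has 9 {33, 39, 17, 23, 19, 15, 6, 29, 3}.
    Root 29: left subtree has 7 nodes {33, 39, 17, 23, 19, 15, 6}, right has 1 {3}.
      Root 6: left subtree has 6 nodes {33, 39, 17, 23, 19, 15}, right has 0 { }.
        Root 39: left subtree has 1 node {33}, right has 4 {17, 23, 19, 15}.
          Root 19: left subtree has 2 nodes {17, 23}, right has 1 {15}.
            Root 23: left subtree has 1 node {17}, right has 0 { }.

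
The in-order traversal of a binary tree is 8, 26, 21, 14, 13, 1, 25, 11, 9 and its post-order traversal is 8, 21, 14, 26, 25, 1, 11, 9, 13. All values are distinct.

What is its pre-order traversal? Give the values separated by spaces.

The last element of post-order is the root; it splits in-order into left and right subtrees.
Root 13: left subtree has 4 nodes {8, 26, 21, 14}, right has 4 {1, 25, 11, 9}.
  Root 26: left subtree has 1 node {8}, right has 2 {21, 14}.
    Root 14: left subtree has 1 node {21}, right has 0 { }.
  Root 9: left subtree has 3 nodes {1, 25, 11}, right has 0 { }.
    Root 11: left subtree has 2 nodes {1, 25}, right has 0 { }.
      Root 1: left subtree has 0 nodes { }, right has 1 {25}.

13 26 8 14 21 9 11 1 25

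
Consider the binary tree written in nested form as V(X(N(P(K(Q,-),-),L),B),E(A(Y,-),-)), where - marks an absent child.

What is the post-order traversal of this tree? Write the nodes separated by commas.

Q, K, P, L, N, B, X, Y, A, E, V

Post-order visits the left subtree, then the right subtree, then the node.
At V: go left to X.
  At X: go left to N.
    At N: go left to P.
      At P: go left to K.
        At K: go left to Q.
          Q is a leaf — visit Q.
        At K: no right child.
        Visit K.
      At P: no right child.
      Visit P.
    At N: go right to L.
      L is a leaf — visit L.
    Visit N.
  At X: go right to B.
    B is a leaf — visit B.
  Visit X.
At V: go right to E.
  At E: go left to A.
    At A: go left to Y.
      Y is a leaf — visit Y.
    At A: no right child.
    Visit A.
  At E: no right child.
  Visit E.
Visit V.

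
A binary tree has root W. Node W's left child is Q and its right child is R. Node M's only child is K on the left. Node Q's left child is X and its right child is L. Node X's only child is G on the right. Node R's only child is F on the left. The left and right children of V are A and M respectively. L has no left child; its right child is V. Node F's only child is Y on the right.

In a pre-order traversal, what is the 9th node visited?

K

Pre-order visits the node, then its left subtree, then its right subtree.
Visit W.
At W: go left to Q.
  Visit Q.
  At Q: go left to X.
    Visit X.
    At X: no left child.
    At X: go right to G.
      G is a leaf — visit G.
  At Q: go right to L.
    Visit L.
    At L: no left child.
    At L: go right to V.
      Visit V.
      At V: go left to A.
        A is a leaf — visit A.
      At V: go right to M.
        Visit M.
        At M: go left to K.
          K is a leaf — visit K.
        At M: no right child.
At W: go right to R.
  Visit R.
  At R: go left to F.
    Visit F.
    At F: no left child.
    At F: go right to Y.
      Y is a leaf — visit Y.
  At R: no right child.
Full pre-order sequence: W, Q, X, G, L, V, A, M, K, R, F, Y.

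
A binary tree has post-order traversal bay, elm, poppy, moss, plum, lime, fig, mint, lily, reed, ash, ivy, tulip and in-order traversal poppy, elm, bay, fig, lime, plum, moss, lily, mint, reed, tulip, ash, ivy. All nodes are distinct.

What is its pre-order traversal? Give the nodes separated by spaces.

tulip reed lily fig poppy elm bay lime plum moss mint ivy ash

The last element of post-order is the root; it splits in-order into left and right subtrees.
Root tulip: left subtree has 10 nodes {poppy, elm, bay, fig, lime, plum, moss, lily, mint, reed}, right has 2 {ash, ivy}.
  Root reed: left subtree has 9 nodes {poppy, elm, bay, fig, lime, plum, moss, lily, mint}, right has 0 { }.
    Root lily: left subtree has 7 nodes {poppy, elm, bay, fig, lime, plum, moss}, right has 1 {mint}.
      Root fig: left subtree has 3 nodes {poppy, elm, bay}, right has 3 {lime, plum, moss}.
        Root poppy: left subtree has 0 nodes { }, right has 2 {elm, bay}.
          Root elm: left subtree has 0 nodes { }, right has 1 {bay}.
        Root lime: left subtree has 0 nodes { }, right has 2 {plum, moss}.
          Root plum: left subtree has 0 nodes { }, right has 1 {moss}.
  Root ivy: left subtree has 1 node {ash}, right has 0 { }.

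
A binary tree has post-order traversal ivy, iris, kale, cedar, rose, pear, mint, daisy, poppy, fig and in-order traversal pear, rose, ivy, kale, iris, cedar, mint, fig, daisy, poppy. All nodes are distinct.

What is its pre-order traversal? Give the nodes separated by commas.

The last element of post-order is the root; it splits in-order into left and right subtrees.
Root fig: left subtree has 7 nodes {pear, rose, ivy, kale, iris, cedar, mint}, right has 2 {daisy, poppy}.
  Root mint: left subtree has 6 nodes {pear, rose, ivy, kale, iris, cedar}, right has 0 { }.
    Root pear: left subtree has 0 nodes { }, right has 5 {rose, ivy, kale, iris, cedar}.
      Root rose: left subtree has 0 nodes { }, right has 4 {ivy, kale, iris, cedar}.
        Root cedar: left subtree has 3 nodes {ivy, kale, iris}, right has 0 { }.
          Root kale: left subtree has 1 node {ivy}, right has 1 {iris}.
  Root poppy: left subtree has 1 node {daisy}, right has 0 { }.

fig, mint, pear, rose, cedar, kale, ivy, iris, poppy, daisy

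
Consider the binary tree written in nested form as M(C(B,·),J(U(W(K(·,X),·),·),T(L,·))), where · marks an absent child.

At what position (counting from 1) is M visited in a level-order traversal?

1

Level-order visits nodes level by level from the root, left to right within each level.
Level 0: M
Level 1: C, J
Level 2: B, U, T
Level 3: W, L
Level 4: K
Level 5: X
Full level-order sequence: M, C, J, B, U, T, W, L, K, X.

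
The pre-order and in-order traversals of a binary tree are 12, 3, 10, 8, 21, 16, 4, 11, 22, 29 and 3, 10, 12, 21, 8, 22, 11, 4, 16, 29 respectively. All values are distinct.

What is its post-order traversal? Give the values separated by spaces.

10 3 21 22 11 4 29 16 8 12

The first element of pre-order is the root; it splits in-order into left and right subtrees.
Root 12: left subtree has 2 nodes {3, 10}, right has 7 {21, 8, 22, 11, 4, 16, 29}.
  Root 3: left subtree has 0 nodes { }, right has 1 {10}.
  Root 8: left subtree has 1 node {21}, right has 5 {22, 11, 4, 16, 29}.
    Root 16: left subtree has 3 nodes {22, 11, 4}, right has 1 {29}.
      Root 4: left subtree has 2 nodes {22, 11}, right has 0 { }.
        Root 11: left subtree has 1 node {22}, right has 0 { }.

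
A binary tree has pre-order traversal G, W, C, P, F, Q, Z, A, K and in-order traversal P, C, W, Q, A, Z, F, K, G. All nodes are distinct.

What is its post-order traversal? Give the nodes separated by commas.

The first element of pre-order is the root; it splits in-order into left and right subtrees.
Root G: left subtree has 8 nodes {P, C, W, Q, A, Z, F, K}, right has 0 { }.
  Root W: left subtree has 2 nodes {P, C}, right has 5 {Q, A, Z, F, K}.
    Root C: left subtree has 1 node {P}, right has 0 { }.
    Root F: left subtree has 3 nodes {Q, A, Z}, right has 1 {K}.
      Root Q: left subtree has 0 nodes { }, right has 2 {A, Z}.
        Root Z: left subtree has 1 node {A}, right has 0 { }.

P, C, A, Z, Q, K, F, W, G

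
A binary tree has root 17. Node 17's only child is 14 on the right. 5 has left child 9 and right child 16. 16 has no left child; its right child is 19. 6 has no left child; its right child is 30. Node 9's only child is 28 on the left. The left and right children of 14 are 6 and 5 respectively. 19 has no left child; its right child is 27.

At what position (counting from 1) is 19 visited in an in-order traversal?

In-order visits the left subtree, then the node, then the right subtree.
At 17: no left child.
Visit 17.
At 17: go right to 14.
  At 14: go left to 6.
    At 6: no left child.
    Visit 6.
    At 6: go right to 30.
      30 is a leaf — visit 30.
  Visit 14.
  At 14: go right to 5.
    At 5: go left to 9.
      At 9: go left to 28.
        28 is a leaf — visit 28.
      Visit 9.
      At 9: no right child.
    Visit 5.
    At 5: go right to 16.
      At 16: no left child.
      Visit 16.
      At 16: go right to 19.
        At 19: no left child.
        Visit 19.
        At 19: go right to 27.
          27 is a leaf — visit 27.
Full in-order sequence: 17, 6, 30, 14, 28, 9, 5, 16, 19, 27.

9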